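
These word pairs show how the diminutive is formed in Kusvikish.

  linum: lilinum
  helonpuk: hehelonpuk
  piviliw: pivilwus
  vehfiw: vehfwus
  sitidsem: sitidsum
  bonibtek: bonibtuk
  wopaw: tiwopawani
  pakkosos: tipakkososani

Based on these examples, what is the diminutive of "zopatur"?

linum and sitidsem both end in -m yet inflect differently (lilinum, sitidsum), so the final letter is not what conditions the rule; the last vowel is.
"zopatur" has last vowel 'u'. The stems whose last vowel is 'u' (linum → lilinum, helonpuk → hehelonpuk) repeat the first consonant+vowel as a prefix.
So zopatur → zozopatur.

zozopatur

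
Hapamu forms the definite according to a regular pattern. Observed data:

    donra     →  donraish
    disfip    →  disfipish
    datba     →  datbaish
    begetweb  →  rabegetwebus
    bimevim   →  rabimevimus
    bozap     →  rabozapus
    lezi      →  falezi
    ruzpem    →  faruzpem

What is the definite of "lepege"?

"lepege" begins with l-. The one such stem in the data (lezi → falezi) adds the prefix fa-, so the same rule applies.
So lepege → falepege.

falepege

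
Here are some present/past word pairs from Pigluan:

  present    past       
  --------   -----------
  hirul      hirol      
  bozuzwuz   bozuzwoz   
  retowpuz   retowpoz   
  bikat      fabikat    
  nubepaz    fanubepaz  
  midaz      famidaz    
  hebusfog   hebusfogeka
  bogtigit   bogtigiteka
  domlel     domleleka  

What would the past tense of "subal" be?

fasubal

bozuzwuz and nubepaz both end in -z yet inflect differently (bozuzwoz, fanubepaz), so the final letter is not what conditions the rule; the last vowel is.
"subal" has last vowel 'a'. The stems whose last vowel is 'a' (bikat → fabikat, nubepaz → fanubepaz, midaz → famidaz) add the prefix fa-.
So subal → fasubal.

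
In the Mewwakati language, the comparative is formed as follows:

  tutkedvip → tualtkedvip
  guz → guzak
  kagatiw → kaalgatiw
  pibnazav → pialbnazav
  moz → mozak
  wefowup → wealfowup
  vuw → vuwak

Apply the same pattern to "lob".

vuw and kagatiw both end in -w yet inflect differently (vuwak, kaalgatiw), so the final letter is not what conditions the rule; the number of vowels is.
"lob" has 1 vowel. The stems with 1 vowel (vuw → vuwak, moz → mozak, guz → guzak) add -ak.
The other pattern: stems with 3 vowels insert -al- after the first vowel.
So lob → lobak.

lobak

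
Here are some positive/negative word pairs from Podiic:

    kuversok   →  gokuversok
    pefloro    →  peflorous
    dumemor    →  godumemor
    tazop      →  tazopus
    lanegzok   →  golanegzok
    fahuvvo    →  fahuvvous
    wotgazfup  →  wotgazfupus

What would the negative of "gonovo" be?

"gonovo" ends in -o. The stems ending in -o (pefloro → peflorous, fahuvvo → fahuvvous) add -us.
So gonovo → gonovous.

gonovous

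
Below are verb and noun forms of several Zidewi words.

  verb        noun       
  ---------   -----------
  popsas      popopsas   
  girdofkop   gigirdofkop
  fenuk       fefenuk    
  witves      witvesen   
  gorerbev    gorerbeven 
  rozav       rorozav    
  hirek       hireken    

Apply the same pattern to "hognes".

hirek and fenuk both end in -k yet inflect differently (hireken, fefenuk), so the final letter is not what conditions the rule; the last vowel is.
"hognes" has last vowel 'e'. The stems whose last vowel is 'e' (gorerbev → gorerbeven, hirek → hireken, witves → witvesen) add -en.
The other pattern: stems whose last vowel is 'a', 'o' or 'u' repeat the first consonant+vowel as a prefix.
So hognes → hognesen.

hognesen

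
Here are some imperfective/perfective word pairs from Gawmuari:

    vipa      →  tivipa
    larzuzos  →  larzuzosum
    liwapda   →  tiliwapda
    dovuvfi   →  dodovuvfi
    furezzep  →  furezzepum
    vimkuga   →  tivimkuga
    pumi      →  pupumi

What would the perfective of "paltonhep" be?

paltonhepum

liwapda and larzuzos both begin with l- yet inflect differently (tiliwapda, larzuzosum), so the first letter is not what conditions the rule; the final letter is.
"paltonhep" ends in -p. The one such stem in the data (furezzep → furezzepum) adds -um, so the same rule applies.
The other patterns: stems ending in -a add the prefix ti-; stems ending in -i repeat the first consonant+vowel as a prefix.
So paltonhep → paltonhepum.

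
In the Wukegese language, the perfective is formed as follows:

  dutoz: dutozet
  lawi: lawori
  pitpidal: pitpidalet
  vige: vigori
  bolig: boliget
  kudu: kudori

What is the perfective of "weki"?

lawi and bolig both have last vowel 'i' yet inflect differently (lawori, boliget), so the last vowel is not what conditions the rule; whether the stem ends in a vowel or a consonant is.
"weki" ends in a vowel. The stems ending in a vowel (lawi → lawori, vige → vigori, kudu → kudori) drop the final letter and add -ori.
So weki → wekori.

wekori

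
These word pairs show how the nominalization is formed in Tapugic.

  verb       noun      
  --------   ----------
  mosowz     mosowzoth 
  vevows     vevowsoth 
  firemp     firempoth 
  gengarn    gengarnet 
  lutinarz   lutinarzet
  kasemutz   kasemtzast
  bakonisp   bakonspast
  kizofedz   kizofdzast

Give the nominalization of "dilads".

dildsast

mosowz and lutinarz both end in -z yet inflect differently (mosowzoth, lutinarzet), so the final letter is not what conditions the rule; the second-to-last letter is.
"dilads" has second-to-last letter 'd'. The one such stem in the data (kizofedz → kizofdzast) deletes the last vowel and adds -ast (as do kasemutz, bakonisp), so the same rule applies.
So dilads → dildsast.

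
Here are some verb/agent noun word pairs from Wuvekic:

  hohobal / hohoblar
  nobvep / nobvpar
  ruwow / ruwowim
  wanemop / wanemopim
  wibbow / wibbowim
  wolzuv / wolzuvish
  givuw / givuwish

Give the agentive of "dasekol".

nobvep and wanemop both end in -p yet inflect differently (nobvpar, wanemopim), so the final letter is not what conditions the rule; the last vowel is.
"dasekol" has last vowel 'o'. The stems whose last vowel is 'o' (ruwow → ruwowim, wanemop → wanemopim, wibbow → wibbowim) add -im.
The other patterns: stems whose last vowel is 'a' or 'e' delete the last vowel and add -ar; stems whose last vowel is 'u' add -ish.
So dasekol → dasekolim.

dasekolim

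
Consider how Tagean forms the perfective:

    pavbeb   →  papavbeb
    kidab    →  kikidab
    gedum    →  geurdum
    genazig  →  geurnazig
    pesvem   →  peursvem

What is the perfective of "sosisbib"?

"sosisbib" ends in -b. The stems ending in -b (kidab → kikidab, pavbeb → papavbeb) repeat the first consonant+vowel as a prefix.
The other pattern: stems ending in -g or -m insert -ur- after the first vowel.
So sosisbib → sososisbib.

sososisbib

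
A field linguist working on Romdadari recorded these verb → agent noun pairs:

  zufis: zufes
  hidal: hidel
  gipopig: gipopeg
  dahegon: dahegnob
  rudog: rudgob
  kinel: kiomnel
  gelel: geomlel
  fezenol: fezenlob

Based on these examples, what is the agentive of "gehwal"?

fezenol and kinel both end in -l yet inflect differently (fezenlob, kiomnel), so the final letter is not what conditions the rule; the last vowel is.
"gehwal" has last vowel 'a'. The one such stem in the data (hidal → hidel) changes the last vowel to 'e' (as do gipopig, zufis), so the same rule applies.
So gehwal → gehwel.

gehwel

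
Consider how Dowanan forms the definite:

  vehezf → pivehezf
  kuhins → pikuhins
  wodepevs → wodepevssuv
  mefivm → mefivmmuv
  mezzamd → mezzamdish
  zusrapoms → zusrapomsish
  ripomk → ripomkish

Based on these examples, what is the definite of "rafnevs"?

rafnevssuv

kuhins and wodepevs both end in -s yet inflect differently (pikuhins, wodepevssuv), so the final letter is not what conditions the rule; the second-to-last letter is.
"rafnevs" has second-to-last letter 'v'. The stems whose second-to-last letter is 'v' (wodepevs → wodepevssuv, mefivm → mefivmmuv) double the final consonant and add -uv.
The other patterns: stems whose second-to-last letter is 'n' or 'z' add the prefix pi-; stems whose second-to-last letter is 'm' add -ish.
So rafnevs → rafnevssuv.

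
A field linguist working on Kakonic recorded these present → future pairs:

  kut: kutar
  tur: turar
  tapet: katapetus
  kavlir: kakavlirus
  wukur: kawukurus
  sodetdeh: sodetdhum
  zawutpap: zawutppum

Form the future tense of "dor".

dorar

kut and tapet both end in -t yet inflect differently (kutar, katapetus), so the final letter is not what conditions the rule; the number of vowels is.
"dor" has 1 vowel. The stems with 1 vowel (kut → kutar, tur → turar) add -ar.
So dor → dorar.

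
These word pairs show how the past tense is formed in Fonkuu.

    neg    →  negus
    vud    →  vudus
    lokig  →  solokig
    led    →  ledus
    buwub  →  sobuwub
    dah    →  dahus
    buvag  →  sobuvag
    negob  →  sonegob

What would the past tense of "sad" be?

sadus

"sad" has 1 vowel. The stems with 1 vowel (vud → vudus, dah → dahus, neg → negus) add -us.
The other pattern: stems with 2 vowels add the prefix so-.
So sad → sadus.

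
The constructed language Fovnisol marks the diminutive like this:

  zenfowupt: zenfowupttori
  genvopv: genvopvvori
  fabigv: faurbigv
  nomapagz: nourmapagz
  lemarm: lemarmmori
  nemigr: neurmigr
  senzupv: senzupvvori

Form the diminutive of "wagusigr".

waurgusigr

fabigv and genvopv both end in -v yet inflect differently (faurbigv, genvopvvori), so the final letter is not what conditions the rule; the second-to-last letter is.
"wagusigr" has second-to-last letter 'g'. The stems whose second-to-last letter is 'g' (fabigv → faurbigv, nomapagz → nourmapagz, nemigr → neurmigr) insert -ur- after the first vowel.
The other pattern: stems whose second-to-last letter is 'p' or 'r' double the final consonant and add -ori.
So wagusigr → waurgusigr.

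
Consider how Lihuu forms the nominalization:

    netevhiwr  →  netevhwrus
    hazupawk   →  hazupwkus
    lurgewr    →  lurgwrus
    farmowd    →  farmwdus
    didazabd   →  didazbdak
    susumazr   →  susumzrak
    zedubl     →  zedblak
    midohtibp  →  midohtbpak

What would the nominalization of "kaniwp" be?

kanwpus

"kaniwp" has second-to-last letter 'w'. The stems whose second-to-last letter is 'w' (netevhiwr → netevhwrus, hazupawk → hazupwkus, lurgewr → lurgwrus) delete the last vowel and add -us.
The other pattern: stems whose second-to-last letter is 'b' or 'z' delete the last vowel and add -ak.
So kaniwp → kanwpus.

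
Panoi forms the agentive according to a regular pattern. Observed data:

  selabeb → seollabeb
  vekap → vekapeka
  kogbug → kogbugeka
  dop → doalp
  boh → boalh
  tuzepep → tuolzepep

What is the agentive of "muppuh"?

dop and vekap both end in -p yet inflect differently (doalp, vekapeka), so the final letter is not what conditions the rule; the number of vowels is.
"muppuh" has 2 vowels. The stems with 2 vowels (vekap → vekapeka, kogbug → kogbugeka) add -eka.
So muppuh → muppuheka.

muppuheka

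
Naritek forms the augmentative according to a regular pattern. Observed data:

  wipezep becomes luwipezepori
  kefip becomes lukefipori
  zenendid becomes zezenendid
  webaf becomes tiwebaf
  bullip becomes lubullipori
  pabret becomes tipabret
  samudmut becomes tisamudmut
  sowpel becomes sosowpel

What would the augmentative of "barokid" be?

babarokid

wipezep and sowpel both have last vowel 'e' yet inflect differently (luwipezepori, sosowpel), so the last vowel is not what conditions the rule; the final letter is.
"barokid" ends in -d. The one such stem in the data (zenendid → zezenendid) repeats the first consonant+vowel as a prefix (as does sowpel), so the same rule applies.
So barokid → babarokid.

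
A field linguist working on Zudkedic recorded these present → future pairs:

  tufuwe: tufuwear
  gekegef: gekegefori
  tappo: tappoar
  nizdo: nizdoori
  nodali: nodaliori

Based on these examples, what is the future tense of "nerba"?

tappo and nizdo both end in -o yet inflect differently (tappoar, nizdoori), so the final letter is not what conditions the rule; the first letter is.
"nerba" begins with n-. The stems beginning with n- (nizdo → nizdoori, nodali → nodaliori) add -ori.
So nerba → nerbaori.

nerbaori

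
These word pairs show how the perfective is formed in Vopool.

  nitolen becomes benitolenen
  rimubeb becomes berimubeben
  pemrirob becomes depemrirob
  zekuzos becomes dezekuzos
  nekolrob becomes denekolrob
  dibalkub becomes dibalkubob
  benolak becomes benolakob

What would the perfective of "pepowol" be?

depepowol

rimubeb and pemrirob both end in -b yet inflect differently (berimubeben, depemrirob), so the final letter is not what conditions the rule; the last vowel is.
"pepowol" has last vowel 'o'. The stems whose last vowel is 'o' (pemrirob → depemrirob, zekuzos → dezekuzos, nekolrob → denekolrob) add the prefix de-.
So pepowol → depepowol.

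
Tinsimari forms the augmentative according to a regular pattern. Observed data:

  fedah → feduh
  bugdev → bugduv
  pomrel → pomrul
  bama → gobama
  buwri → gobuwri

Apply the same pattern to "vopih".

"vopih" ends in a consonant. The stems ending in a consonant (fedah → feduh, bugdev → bugduv, pomrel → pomrul) change the last vowel to 'u'.
The other pattern: stems ending in a vowel add the prefix go-.
So vopih → vopuh.

vopuh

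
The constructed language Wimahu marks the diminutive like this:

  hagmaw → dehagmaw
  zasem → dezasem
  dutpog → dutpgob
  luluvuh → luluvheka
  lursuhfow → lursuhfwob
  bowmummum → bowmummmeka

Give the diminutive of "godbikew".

degodbikew

bowmummum and zasem both end in -m yet inflect differently (bowmummmeka, dezasem), so the final letter is not what conditions the rule; the last vowel is.
"godbikew" has last vowel 'e'. The one such stem in the data (zasem → dezasem) adds the prefix de-, so the same rule applies.
So godbikew → degodbikew.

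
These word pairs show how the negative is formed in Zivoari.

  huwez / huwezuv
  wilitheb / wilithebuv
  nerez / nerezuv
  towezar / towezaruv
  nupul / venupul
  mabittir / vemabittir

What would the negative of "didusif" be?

vedidusif

"didusif" has last vowel 'i'. The one such stem in the data (mabittir → vemabittir) adds the prefix ve-, so the same rule applies.
The other pattern: stems whose last vowel is 'a' or 'e' add -uv.
So didusif → vedidusif.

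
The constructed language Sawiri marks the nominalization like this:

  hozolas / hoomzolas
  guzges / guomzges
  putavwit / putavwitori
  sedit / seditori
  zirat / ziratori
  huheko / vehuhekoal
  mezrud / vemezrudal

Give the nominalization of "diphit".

hozolas and zirat both have last vowel 'a' yet inflect differently (hoomzolas, ziratori), so the last vowel is not what conditions the rule; the final letter is.
"diphit" ends in -t. The stems ending in -t (putavwit → putavwitori, sedit → seditori, zirat → ziratori) add -ori.
The other patterns: stems ending in -s insert -om- after the first vowel; stems ending in -d or -o add ve- … -al around the stem.
So diphit → diphitori.

diphitori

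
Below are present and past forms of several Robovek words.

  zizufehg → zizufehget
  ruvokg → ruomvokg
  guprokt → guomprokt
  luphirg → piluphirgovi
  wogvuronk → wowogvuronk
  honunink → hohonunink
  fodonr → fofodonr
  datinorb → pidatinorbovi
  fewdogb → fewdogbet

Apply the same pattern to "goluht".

"goluht" has second-to-last letter 'h'. The one such stem in the data (zizufehg → zizufehget) adds -et, so the same rule applies.
So goluht → goluhtet.

goluhtet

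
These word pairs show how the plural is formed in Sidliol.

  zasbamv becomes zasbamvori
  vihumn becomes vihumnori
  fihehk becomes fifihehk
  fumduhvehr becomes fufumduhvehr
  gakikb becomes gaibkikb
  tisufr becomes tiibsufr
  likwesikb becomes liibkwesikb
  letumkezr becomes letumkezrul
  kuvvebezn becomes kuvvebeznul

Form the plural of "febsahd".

fefebsahd

fumduhvehr and tisufr both end in -r yet inflect differently (fufumduhvehr, tiibsufr), so the final letter is not what conditions the rule; the second-to-last letter is.
"febsahd" has second-to-last letter 'h'. The stems whose second-to-last letter is 'h' (fihehk → fifihehk, fumduhvehr → fufumduhvehr) repeat the first consonant+vowel as a prefix.
So febsahd → fefebsahd.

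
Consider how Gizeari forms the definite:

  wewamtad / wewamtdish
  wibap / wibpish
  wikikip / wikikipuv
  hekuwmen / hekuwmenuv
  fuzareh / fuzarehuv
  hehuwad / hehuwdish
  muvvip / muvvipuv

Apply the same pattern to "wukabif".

wukabifuv

wibap and muvvip both end in -p yet inflect differently (wibpish, muvvipuv), so the final letter is not what conditions the rule; the last vowel is.
"wukabif" has last vowel 'i'. The stems whose last vowel is 'i' (muvvip → muvvipuv, wikikip → wikikipuv) add -uv.
The other pattern: stems whose last vowel is 'a' delete the last vowel and add -ish.
So wukabif → wukabifuv.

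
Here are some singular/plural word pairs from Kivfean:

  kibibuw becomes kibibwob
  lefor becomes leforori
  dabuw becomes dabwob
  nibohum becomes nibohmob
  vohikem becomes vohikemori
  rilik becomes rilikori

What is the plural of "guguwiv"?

nibohum and vohikem both end in -m yet inflect differently (nibohmob, vohikemori), so the final letter is not what conditions the rule; the last vowel is.
"guguwiv" has last vowel 'i'. The one such stem in the data (rilik → rilikori) adds -ori, so the same rule applies.
So guguwiv → guguwivori.

guguwivori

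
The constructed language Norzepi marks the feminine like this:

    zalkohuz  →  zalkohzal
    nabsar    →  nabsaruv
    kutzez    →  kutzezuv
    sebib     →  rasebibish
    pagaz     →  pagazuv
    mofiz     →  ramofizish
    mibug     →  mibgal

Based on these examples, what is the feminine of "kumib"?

rakumibish

mofiz and pagaz both end in -z yet inflect differently (ramofizish, pagazuv), so the final letter is not what conditions the rule; the last vowel is.
"kumib" has last vowel 'i'. The stems whose last vowel is 'i' (sebib → rasebibish, mofiz → ramofizish) add ra- … -ish around the stem.
The other patterns: stems whose last vowel is 'a' or 'e' add -uv; stems whose last vowel is 'u' delete the last vowel and add -al.
So kumib → rakumibish.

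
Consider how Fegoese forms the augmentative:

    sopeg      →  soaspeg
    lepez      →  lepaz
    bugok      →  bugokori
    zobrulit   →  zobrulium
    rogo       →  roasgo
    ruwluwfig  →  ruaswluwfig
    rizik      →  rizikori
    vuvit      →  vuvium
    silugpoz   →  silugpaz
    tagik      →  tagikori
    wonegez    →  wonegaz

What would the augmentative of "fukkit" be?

bugok and silugpoz both have last vowel 'o' yet inflect differently (bugokori, silugpaz), so the last vowel is not what conditions the rule; the final letter is.
"fukkit" ends in -t. The stems ending in -t (vuvit → vuvium, zobrulit → zobrulium) drop the final letter and add -um.
So fukkit → fukkium.

fukkium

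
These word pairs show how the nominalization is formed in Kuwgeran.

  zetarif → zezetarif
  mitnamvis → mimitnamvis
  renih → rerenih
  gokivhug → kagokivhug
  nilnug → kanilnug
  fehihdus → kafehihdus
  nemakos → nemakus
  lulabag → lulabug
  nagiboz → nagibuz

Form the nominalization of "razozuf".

karazozuf

mitnamvis and fehihdus both end in -s yet inflect differently (mimitnamvis, kafehihdus), so the final letter is not what conditions the rule; the last vowel is.
"razozuf" has last vowel 'u'. The stems whose last vowel is 'u' (gokivhug → kagokivhug, nilnug → kanilnug, fehihdus → kafehihdus) add the prefix ka-.
The other patterns: stems whose last vowel is 'i' repeat the first consonant+vowel as a prefix; stems whose last vowel is 'a' or 'o' change the last vowel to 'u'.
So razozuf → karazozuf.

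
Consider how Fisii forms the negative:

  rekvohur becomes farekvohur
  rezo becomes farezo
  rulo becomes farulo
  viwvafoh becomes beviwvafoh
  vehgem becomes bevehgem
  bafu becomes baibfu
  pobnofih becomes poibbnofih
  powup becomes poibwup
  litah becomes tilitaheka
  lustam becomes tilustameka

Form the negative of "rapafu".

viwvafoh and pobnofih both end in -h yet inflect differently (beviwvafoh, poibbnofih), so the final letter is not what conditions the rule; the first letter is.
"rapafu" begins with r-. The stems beginning with r- (rekvohur → farekvohur, rezo → farezo, rulo → farulo) add the prefix fa-.
The other patterns: stems beginning with v- add the prefix be-; stems beginning with b- or p- insert -ib- after the first vowel; stems beginning with l- add ti- … -eka around the stem.
So rapafu → farapafu.

farapafu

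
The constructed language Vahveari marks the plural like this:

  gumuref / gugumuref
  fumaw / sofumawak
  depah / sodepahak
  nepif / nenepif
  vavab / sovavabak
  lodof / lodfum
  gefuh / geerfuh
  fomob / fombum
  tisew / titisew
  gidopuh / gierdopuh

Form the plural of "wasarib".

vavab and fomob both end in -b yet inflect differently (sovavabak, fombum), so the final letter is not what conditions the rule; the last vowel is.
"wasarib" has last vowel 'i'. The one such stem in the data (nepif → nenepif) repeats the first consonant+vowel as a prefix (as do tisew, gumuref), so the same rule applies.
So wasarib → wawasarib.

wawasarib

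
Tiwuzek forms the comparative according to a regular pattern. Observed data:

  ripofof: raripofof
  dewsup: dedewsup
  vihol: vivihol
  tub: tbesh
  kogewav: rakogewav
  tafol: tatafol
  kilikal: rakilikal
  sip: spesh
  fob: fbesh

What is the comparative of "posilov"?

sip and dewsup both end in -p yet inflect differently (spesh, dedewsup), so the final letter is not what conditions the rule; the number of vowels is.
"posilov" has 3 vowels. The stems with 3 vowels (ripofof → raripofof, kilikal → rakilikal, kogewav → rakogewav) add the prefix ra-.
The other patterns: stems with 1 vowel delete the last vowel and add -esh; stems with 2 vowels repeat the first consonant+vowel as a prefix.
So posilov → raposilov.

raposilov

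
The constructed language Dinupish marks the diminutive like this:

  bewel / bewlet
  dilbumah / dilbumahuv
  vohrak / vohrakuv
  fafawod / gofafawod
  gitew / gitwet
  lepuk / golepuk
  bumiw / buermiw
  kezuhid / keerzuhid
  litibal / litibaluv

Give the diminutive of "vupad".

vupaduv

bumiw and gitew both end in -w yet inflect differently (buermiw, gitwet), so the final letter is not what conditions the rule; the last vowel is.
"vupad" has last vowel 'a'. The stems whose last vowel is 'a' (dilbumah → dilbumahuv, vohrak → vohrakuv, litibal → litibaluv) add -uv.
The other patterns: stems whose last vowel is 'i' insert -er- after the first vowel; stems whose last vowel is 'e' delete the last vowel and add -et; stems whose last vowel is 'o' or 'u' add the prefix go-.
So vupad → vupaduv.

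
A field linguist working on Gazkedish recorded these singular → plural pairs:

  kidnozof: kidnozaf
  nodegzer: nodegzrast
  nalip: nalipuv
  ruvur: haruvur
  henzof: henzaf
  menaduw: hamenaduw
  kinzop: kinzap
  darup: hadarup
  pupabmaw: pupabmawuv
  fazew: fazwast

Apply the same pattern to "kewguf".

"kewguf" has last vowel 'u'. The stems whose last vowel is 'u' (ruvur → haruvur, darup → hadarup, menaduw → hamenaduw) add the prefix ha-.
The other patterns: stems whose last vowel is 'o' change the last vowel to 'a'; stems whose last vowel is 'a' or 'i' add -uv; stems whose last vowel is 'e' delete the last vowel and add -ast.
So kewguf → hakewguf.

hakewguf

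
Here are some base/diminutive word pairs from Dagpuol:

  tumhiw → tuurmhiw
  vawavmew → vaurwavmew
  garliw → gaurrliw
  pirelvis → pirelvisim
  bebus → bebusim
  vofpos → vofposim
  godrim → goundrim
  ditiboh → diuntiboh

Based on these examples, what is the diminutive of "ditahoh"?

diuntahoh

"ditahoh" ends in -h. The one such stem in the data (ditiboh → diuntiboh) inserts -un- after the first vowel (as does godrim), so the same rule applies.
The other patterns: stems ending in -w insert -ur- after the first vowel; stems ending in -s add -im.
So ditahoh → diuntahoh.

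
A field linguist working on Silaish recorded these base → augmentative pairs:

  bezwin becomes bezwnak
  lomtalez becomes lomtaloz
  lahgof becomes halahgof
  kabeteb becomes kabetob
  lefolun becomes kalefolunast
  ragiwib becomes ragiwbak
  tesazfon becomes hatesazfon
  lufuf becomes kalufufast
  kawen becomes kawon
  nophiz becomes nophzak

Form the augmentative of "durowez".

durowoz

bezwin and lefolun both end in -n yet inflect differently (bezwnak, kalefolunast), so the final letter is not what conditions the rule; the last vowel is.
"durowez" has last vowel 'e'. The stems whose last vowel is 'e' (kabeteb → kabetob, kawen → kawon, lomtalez → lomtaloz) change the last vowel to 'o'.
So durowez → durowoz.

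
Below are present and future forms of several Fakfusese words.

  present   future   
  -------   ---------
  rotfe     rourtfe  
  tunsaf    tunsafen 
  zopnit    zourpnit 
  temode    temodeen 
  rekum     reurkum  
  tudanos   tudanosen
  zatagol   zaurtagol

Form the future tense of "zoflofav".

temode and rotfe both end in -e yet inflect differently (temodeen, rourtfe), so the final letter is not what conditions the rule; the first letter is.
"zoflofav" begins with z-. The stems beginning with z- (zopnit → zourpnit, zatagol → zaurtagol) insert -ur- after the first vowel.
So zoflofav → zourflofav.

zourflofav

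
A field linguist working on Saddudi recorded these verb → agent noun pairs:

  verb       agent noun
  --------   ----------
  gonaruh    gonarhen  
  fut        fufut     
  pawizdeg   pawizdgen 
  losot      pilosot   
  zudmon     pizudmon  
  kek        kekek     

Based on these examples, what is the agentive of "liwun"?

fut and losot both end in -t yet inflect differently (fufut, pilosot), so the final letter is not what conditions the rule; the number of vowels is.
"liwun" has 2 vowels. The stems with 2 vowels (zudmon → pizudmon, losot → pilosot) add the prefix pi-.
So liwun → piliwun.

piliwun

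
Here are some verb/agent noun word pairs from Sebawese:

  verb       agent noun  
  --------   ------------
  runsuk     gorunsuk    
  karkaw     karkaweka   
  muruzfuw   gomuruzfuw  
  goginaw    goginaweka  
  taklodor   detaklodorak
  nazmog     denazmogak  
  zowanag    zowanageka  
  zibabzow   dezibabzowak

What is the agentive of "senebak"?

senebakeka

muruzfuw and zibabzow both end in -w yet inflect differently (gomuruzfuw, dezibabzowak), so the final letter is not what conditions the rule; the last vowel is.
"senebak" has last vowel 'a'. The stems whose last vowel is 'a' (karkaw → karkaweka, goginaw → goginaweka, zowanag → zowanageka) add -eka.
The other patterns: stems whose last vowel is 'u' add the prefix go-; stems whose last vowel is 'o' add de- … -ak around the stem.
So senebak → senebakeka.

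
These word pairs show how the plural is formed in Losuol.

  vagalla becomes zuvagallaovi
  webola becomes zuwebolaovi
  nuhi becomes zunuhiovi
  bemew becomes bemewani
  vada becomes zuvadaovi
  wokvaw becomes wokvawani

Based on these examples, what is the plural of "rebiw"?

rebiwani

"rebiw" ends in a consonant. The stems ending in a consonant (wokvaw → wokvawani, bemew → bemewani) add -ani.
So rebiw → rebiwani.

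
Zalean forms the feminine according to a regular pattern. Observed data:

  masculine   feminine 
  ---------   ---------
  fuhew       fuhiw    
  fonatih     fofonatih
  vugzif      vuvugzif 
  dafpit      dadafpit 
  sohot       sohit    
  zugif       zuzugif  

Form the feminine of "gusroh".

"gusroh" has last vowel 'o'. The one such stem in the data (sohot → sohit) changes the last vowel to 'i' (as does fuhew), so the same rule applies.
So gusroh → gusrih.

gusrih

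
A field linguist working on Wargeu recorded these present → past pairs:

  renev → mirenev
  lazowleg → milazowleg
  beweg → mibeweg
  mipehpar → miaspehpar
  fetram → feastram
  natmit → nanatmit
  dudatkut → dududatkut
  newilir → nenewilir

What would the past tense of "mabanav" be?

mipehpar and newilir both end in -r yet inflect differently (miaspehpar, nenewilir), so the final letter is not what conditions the rule; the last vowel is.
"mabanav" has last vowel 'a'. The stems whose last vowel is 'a' (mipehpar → miaspehpar, fetram → feastram) insert -as- after the first vowel.
The other patterns: stems whose last vowel is 'e' add the prefix mi-; stems whose last vowel is 'i' or 'u' repeat the first consonant+vowel as a prefix.
So mabanav → maasbanav.

maasbanav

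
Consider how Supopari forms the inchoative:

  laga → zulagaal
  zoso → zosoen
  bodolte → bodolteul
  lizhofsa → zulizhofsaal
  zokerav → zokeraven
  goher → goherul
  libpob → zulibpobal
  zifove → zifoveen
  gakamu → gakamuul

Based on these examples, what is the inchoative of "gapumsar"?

gapumsarul

zifove and bodolte both end in -e yet inflect differently (zifoveen, bodolteul), so the final letter is not what conditions the rule; the first letter is.
"gapumsar" begins with g-. The stems beginning with g- (gakamu → gakamuul, goher → goherul) add -ul.
So gapumsar → gapumsarul.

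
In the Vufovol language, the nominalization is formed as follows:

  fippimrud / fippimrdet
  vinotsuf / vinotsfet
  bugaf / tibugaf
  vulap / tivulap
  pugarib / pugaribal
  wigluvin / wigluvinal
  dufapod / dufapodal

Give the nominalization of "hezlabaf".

tihezlabaf

vinotsuf and bugaf both end in -f yet inflect differently (vinotsfet, tibugaf), so the final letter is not what conditions the rule; the last vowel is.
"hezlabaf" has last vowel 'a'. The stems whose last vowel is 'a' (bugaf → tibugaf, vulap → tivulap) add the prefix ti-.
The other patterns: stems whose last vowel is 'u' delete the last vowel and add -et; stems whose last vowel is 'i' or 'o' add -al.
So hezlabaf → tihezlabaf.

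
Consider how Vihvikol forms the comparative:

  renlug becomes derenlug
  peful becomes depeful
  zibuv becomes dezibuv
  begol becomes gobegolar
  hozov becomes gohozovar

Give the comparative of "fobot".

gofobotar

peful and begol both end in -l yet inflect differently (depeful, gobegolar), so the final letter is not what conditions the rule; the last vowel is.
"fobot" has last vowel 'o'. The stems whose last vowel is 'o' (begol → gobegolar, hozov → gohozovar) add go- … -ar around the stem.
So fobot → gofobotar.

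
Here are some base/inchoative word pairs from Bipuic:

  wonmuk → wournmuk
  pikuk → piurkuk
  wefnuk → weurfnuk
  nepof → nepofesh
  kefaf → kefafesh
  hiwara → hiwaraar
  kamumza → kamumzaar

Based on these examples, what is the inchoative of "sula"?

sulaar

kefaf and hiwara both have last vowel 'a' yet inflect differently (kefafesh, hiwaraar), so the last vowel is not what conditions the rule; the final letter is.
"sula" ends in -a. The stems ending in -a (hiwara → hiwaraar, kamumza → kamumzaar) add -ar.
So sula → sulaar.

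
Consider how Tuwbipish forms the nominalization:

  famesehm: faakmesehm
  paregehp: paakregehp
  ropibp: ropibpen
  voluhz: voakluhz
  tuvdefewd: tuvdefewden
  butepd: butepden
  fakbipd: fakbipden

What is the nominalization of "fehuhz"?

feakhuhz

paregehp and ropibp both end in -p yet inflect differently (paakregehp, ropibpen), so the final letter is not what conditions the rule; the second-to-last letter is.
"fehuhz" has second-to-last letter 'h'. The stems whose second-to-last letter is 'h' (paregehp → paakregehp, voluhz → voakluhz, famesehm → faakmesehm) insert -ak- after the first vowel.
The other pattern: stems whose second-to-last letter is 'b', 'p' or 'w' add -en.
So fehuhz → feakhuhz.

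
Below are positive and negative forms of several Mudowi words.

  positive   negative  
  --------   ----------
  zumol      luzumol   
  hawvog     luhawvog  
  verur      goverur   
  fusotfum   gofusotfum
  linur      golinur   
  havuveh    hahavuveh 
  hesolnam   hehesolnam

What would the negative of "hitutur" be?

fusotfum and hesolnam both end in -m yet inflect differently (gofusotfum, hehesolnam), so the final letter is not what conditions the rule; the last vowel is.
"hitutur" has last vowel 'u'. The stems whose last vowel is 'u' (verur → goverur, fusotfum → gofusotfum, linur → golinur) add the prefix go-.
The other patterns: stems whose last vowel is 'o' add the prefix lu-; stems whose last vowel is 'a' or 'e' repeat the first consonant+vowel as a prefix.
So hitutur → gohitutur.

gohitutur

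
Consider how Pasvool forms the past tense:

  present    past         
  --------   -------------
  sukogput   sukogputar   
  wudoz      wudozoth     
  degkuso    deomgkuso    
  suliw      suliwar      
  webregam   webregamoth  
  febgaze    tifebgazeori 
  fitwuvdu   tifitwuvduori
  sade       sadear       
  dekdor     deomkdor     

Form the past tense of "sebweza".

sade and febgaze both end in -e yet inflect differently (sadear, tifebgazeori), so the final letter is not what conditions the rule; the first letter is.
"sebweza" begins with s-. The stems beginning with s- (sukogput → sukogputar, sade → sadear, suliw → suliwar) add -ar.
So sebweza → sebwezaar.

sebwezaar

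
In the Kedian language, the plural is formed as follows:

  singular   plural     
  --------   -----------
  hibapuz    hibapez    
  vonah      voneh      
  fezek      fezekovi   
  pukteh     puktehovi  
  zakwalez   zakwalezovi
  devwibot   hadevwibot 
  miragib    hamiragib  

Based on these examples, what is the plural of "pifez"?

vonah and pukteh both end in -h yet inflect differently (voneh, puktehovi), so the final letter is not what conditions the rule; the last vowel is.
"pifez" has last vowel 'e'. The stems whose last vowel is 'e' (fezek → fezekovi, pukteh → puktehovi, zakwalez → zakwalezovi) add -ovi.
So pifez → pifezovi.

pifezovi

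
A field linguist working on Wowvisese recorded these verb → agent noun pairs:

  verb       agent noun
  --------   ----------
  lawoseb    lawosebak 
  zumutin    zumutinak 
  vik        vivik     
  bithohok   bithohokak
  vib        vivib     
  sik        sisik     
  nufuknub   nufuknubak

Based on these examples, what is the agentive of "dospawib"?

dospawibak

vik and bithohok both end in -k yet inflect differently (vivik, bithohokak), so the final letter is not what conditions the rule; the number of vowels is.
"dospawib" has 3 vowels. The stems with 3 vowels (bithohok → bithohokak, nufuknub → nufuknubak, zumutin → zumutinak) add -ak.
So dospawib → dospawibak.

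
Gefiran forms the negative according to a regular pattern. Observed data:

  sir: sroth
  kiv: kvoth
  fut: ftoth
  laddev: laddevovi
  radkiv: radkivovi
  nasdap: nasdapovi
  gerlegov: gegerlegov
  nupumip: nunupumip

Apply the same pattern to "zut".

kiv and laddev both end in -v yet inflect differently (kvoth, laddevovi), so the final letter is not what conditions the rule; the number of vowels is.
"zut" has 1 vowel. The stems with 1 vowel (sir → sroth, kiv → kvoth, fut → ftoth) delete the last vowel and add -oth.
So zut → ztoth.

ztoth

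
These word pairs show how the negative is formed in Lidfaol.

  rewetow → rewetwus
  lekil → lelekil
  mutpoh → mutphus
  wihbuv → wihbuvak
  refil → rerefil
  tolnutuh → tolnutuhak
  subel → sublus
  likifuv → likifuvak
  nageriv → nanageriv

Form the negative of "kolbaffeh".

kolbaffhus

wihbuv and nageriv both end in -v yet inflect differently (wihbuvak, nanageriv), so the final letter is not what conditions the rule; the last vowel is.
"kolbaffeh" has last vowel 'e'. The one such stem in the data (subel → sublus) deletes the last vowel and adds -us (as do rewetow, mutpoh), so the same rule applies.
So kolbaffeh → kolbaffhus.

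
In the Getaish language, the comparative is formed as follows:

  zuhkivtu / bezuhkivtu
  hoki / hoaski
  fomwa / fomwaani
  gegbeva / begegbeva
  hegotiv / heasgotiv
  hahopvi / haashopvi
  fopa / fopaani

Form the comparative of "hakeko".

haaskeko

fopa and gegbeva both end in -a yet inflect differently (fopaani, begegbeva), so the final letter is not what conditions the rule; the first letter is.
"hakeko" begins with h-. The stems beginning with h- (hoki → hoaski, hegotiv → heasgotiv, hahopvi → haashopvi) insert -as- after the first vowel.
So hakeko → haaskeko.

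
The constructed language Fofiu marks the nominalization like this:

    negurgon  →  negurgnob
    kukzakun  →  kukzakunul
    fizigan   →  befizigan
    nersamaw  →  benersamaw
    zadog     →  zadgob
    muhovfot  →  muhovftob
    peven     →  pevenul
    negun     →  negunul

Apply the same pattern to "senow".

negurgon and negun both end in -n yet inflect differently (negurgnob, negunul), so the final letter is not what conditions the rule; the last vowel is.
"senow" has last vowel 'o'. The stems whose last vowel is 'o' (zadog → zadgob, negurgon → negurgnob, muhovfot → muhovftob) delete the last vowel and add -ob.
The other patterns: stems whose last vowel is 'e' or 'u' add -ul; stems whose last vowel is 'a' add the prefix be-.
So senow → senwob.

senwob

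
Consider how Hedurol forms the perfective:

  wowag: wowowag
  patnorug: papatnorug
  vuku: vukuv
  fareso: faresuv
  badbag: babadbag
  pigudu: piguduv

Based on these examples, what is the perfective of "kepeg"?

kekepeg

patnorug and vuku both have last vowel 'u' yet inflect differently (papatnorug, vukuv), so the last vowel is not what conditions the rule; whether the stem ends in a vowel or a consonant is.
"kepeg" ends in a consonant. The stems ending in a consonant (badbag → babadbag, wowag → wowowag, patnorug → papatnorug) repeat the first consonant+vowel as a prefix.
So kepeg → kekepeg.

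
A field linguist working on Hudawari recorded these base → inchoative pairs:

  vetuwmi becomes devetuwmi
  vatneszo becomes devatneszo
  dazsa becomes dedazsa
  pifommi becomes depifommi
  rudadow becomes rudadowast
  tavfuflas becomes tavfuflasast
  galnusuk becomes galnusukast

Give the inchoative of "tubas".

vatneszo and rudadow both have last vowel 'o' yet inflect differently (devatneszo, rudadowast), so the last vowel is not what conditions the rule; whether the stem ends in a vowel or a consonant is.
"tubas" ends in a consonant. The stems ending in a consonant (rudadow → rudadowast, tavfuflas → tavfuflasast, galnusuk → galnusukast) add -ast.
So tubas → tubasast.

tubasast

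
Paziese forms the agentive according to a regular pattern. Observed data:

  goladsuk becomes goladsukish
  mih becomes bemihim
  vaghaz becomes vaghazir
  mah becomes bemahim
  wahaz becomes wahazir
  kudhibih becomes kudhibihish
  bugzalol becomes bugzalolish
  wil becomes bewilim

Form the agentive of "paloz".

palozir

mih and kudhibih both end in -h yet inflect differently (bemihim, kudhibihish), so the final letter is not what conditions the rule; the number of vowels is.
"paloz" has 2 vowels. The stems with 2 vowels (wahaz → wahazir, vaghaz → vaghazir) add -ir.
So paloz → palozir.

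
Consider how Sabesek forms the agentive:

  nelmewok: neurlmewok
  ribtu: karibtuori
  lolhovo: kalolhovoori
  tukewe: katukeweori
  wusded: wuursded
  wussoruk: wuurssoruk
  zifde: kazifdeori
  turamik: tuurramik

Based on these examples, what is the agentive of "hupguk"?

huurpguk

nelmewok and lolhovo both have last vowel 'o' yet inflect differently (neurlmewok, kalolhovoori), so the last vowel is not what conditions the rule; whether the stem ends in a vowel or a consonant is.
"hupguk" ends in a consonant. The stems ending in a consonant (wusded → wuursded, nelmewok → neurlmewok, turamik → tuurramik) insert -ur- after the first vowel.
The other pattern: stems ending in a vowel add ka- … -ori around the stem.
So hupguk → huurpguk.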